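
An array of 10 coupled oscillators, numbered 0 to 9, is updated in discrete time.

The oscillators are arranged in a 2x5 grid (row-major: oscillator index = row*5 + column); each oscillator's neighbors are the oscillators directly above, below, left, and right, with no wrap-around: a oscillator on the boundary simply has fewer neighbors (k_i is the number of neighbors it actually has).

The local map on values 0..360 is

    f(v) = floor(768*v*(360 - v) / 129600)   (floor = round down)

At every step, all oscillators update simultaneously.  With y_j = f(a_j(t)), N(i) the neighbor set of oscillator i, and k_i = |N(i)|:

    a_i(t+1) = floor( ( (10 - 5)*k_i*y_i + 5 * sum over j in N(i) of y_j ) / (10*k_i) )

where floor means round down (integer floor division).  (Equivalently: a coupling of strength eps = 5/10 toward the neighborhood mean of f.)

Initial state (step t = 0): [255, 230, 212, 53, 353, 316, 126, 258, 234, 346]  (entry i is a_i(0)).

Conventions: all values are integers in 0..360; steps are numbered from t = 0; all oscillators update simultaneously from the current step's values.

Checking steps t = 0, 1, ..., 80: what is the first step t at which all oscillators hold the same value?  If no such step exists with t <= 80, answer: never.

Answer: 5
Key observation: Synchronization is absorbing here: once all oscillators are equal they stay equal, and step 5 is the first all-equal step.

Derivation:
t=0: [255, 230, 212, 53, 353, 316, 126, 258, 234, 346]  (not all equal)
t=1: [143, 174, 163, 110, 38, 124, 156, 166, 133, 61]  (not all equal)
t=2: [182, 189, 185, 154, 103, 179, 186, 187, 165, 116]  (not all equal)
t=3: [191, 191, 190, 183, 166, 191, 191, 190, 185, 170]  (not all equal)
t=4: [191, 191, 191, 190, 190, 191, 191, 191, 191, 190]  (not all equal)
t=5: [191, 191, 191, 191, 191, 191, 191, 191, 191, 191]  (all equal)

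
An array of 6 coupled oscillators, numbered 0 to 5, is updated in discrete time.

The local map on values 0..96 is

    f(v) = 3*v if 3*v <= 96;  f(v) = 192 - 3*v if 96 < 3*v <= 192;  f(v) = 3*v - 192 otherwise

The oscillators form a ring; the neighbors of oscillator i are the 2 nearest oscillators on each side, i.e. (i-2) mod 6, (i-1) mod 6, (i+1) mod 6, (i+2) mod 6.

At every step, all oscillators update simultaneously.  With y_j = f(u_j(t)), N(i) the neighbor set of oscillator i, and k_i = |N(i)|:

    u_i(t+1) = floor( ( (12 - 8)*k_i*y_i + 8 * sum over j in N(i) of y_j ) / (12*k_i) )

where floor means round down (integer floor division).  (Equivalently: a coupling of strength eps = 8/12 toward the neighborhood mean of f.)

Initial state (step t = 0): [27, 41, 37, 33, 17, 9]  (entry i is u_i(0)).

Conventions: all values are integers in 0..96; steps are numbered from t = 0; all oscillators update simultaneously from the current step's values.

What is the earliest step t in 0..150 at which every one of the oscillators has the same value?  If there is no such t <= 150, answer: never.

Answer: never
Key observation: The state at step 8 reappears at step 10 — the system is in a cycle of period 2 from step 8 on.  No step 0..10 is synchronized, and the cycle repeats forever, so no step up to 150 (or ever) has all oscillators equal.

Derivation:
t=0: [27, 41, 37, 33, 17, 9]  (not all equal)
t=1: [65, 70, 76, 69, 64, 58]  (not all equal)
t=2: [13, 18, 18, 17, 12, 12]  (not all equal)
t=3: [43, 48, 48, 47, 42, 42]  (not all equal)
t=4: [59, 54, 54, 55, 60, 60]  (not all equal)
t=5: [19, 24, 24, 23, 18, 18]  (not all equal)
t=6: [61, 66, 66, 65, 60, 60]  (not all equal)
t=7: [9, 7, 7, 7, 9, 9]  (not all equal)
t=8: [25, 23, 23, 23, 25, 25]  (not all equal)
t=9: [73, 71, 71, 71, 73, 73]  (not all equal)
t=10: [25, 23, 23, 23, 25, 25]  (not all equal)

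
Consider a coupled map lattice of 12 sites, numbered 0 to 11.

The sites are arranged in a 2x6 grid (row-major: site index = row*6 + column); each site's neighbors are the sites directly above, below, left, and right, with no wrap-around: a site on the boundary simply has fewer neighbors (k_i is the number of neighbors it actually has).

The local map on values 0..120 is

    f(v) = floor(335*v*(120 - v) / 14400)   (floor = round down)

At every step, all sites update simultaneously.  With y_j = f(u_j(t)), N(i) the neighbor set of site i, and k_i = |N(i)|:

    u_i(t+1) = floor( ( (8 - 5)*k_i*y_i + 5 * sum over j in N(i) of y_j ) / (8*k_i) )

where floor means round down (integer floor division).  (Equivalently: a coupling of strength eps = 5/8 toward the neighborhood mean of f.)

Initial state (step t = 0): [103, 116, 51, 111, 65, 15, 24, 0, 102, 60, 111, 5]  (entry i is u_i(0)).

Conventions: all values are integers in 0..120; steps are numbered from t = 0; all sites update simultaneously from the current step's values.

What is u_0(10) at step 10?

Answer: u_0(10) = 77

Derivation:
t=0: [103, 116, 51, 111, 65, 15, 24, 0, 102, 60, 111, 5]
t=1: [34, 28, 46, 60, 48, 43, 32, 21, 49, 49, 45, 23]
t=2: [64, 62, 75, 80, 79, 69, 60, 60, 73, 80, 73, 67]
t=3: [83, 81, 78, 75, 76, 79, 83, 82, 78, 76, 77, 80]
t=4: [71, 73, 75, 77, 76, 75, 71, 72, 75, 77, 76, 75]
t=5: [79, 79, 78, 77, 77, 77, 80, 79, 78, 77, 77, 77]
t=6: [74, 75, 76, 76, 77, 77, 74, 75, 76, 76, 77, 77]
t=7: [78, 78, 77, 77, 77, 77, 78, 78, 77, 77, 77, 77]
t=8: [76, 76, 76, 77, 77, 77, 76, 76, 76, 77, 77, 77]
t=9: [77, 77, 77, 77, 77, 77, 77, 77, 77, 77, 77, 77]
t=10: [77, 77, 77, 77, 77, 77, 77, 77, 77, 77, 77, 77]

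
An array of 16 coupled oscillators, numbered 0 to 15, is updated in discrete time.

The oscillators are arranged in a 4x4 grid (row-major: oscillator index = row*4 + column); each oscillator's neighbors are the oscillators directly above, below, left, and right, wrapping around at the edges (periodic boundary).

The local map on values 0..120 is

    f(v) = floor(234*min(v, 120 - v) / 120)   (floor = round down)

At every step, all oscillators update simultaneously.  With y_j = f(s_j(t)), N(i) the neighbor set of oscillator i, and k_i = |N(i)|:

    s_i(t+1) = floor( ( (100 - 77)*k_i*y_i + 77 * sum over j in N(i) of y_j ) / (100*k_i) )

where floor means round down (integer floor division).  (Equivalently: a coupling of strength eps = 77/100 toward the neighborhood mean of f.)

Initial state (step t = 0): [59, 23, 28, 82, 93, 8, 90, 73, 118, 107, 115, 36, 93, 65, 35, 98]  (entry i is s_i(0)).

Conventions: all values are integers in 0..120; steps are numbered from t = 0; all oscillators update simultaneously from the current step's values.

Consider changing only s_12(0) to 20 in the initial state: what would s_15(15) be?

Answer: s_15(15) = 76
Key observation: This trace re-runs the system from the modified initial state.

Derivation:
t=0: [59, 23, 28, 82, 93, 8, 90, 73, 118, 107, 115, 36, 20, 65, 35, 98]
t=1: [66, 66, 59, 75, 55, 37, 45, 69, 36, 31, 44, 44, 60, 58, 56, 57]
t=2: [104, 102, 101, 102, 91, 85, 91, 93, 87, 79, 85, 89, 103, 101, 106, 102]
t=3: [37, 41, 37, 37, 54, 59, 56, 51, 58, 63, 58, 55, 39, 42, 40, 37]
t=4: [80, 83, 81, 77, 100, 104, 101, 98, 102, 106, 103, 101, 82, 84, 83, 80]
t=5: [69, 65, 68, 71, 44, 40, 43, 47, 42, 38, 40, 44, 67, 63, 66, 69]
t=6: [97, 99, 98, 96, 86, 85, 86, 87, 85, 84, 84, 86, 98, 100, 99, 97]
t=7: [47, 46, 46, 47, 62, 62, 62, 61, 62, 63, 62, 62, 47, 45, 46, 47]
t=8: [94, 93, 94, 95, 109, 107, 108, 109, 108, 107, 107, 109, 94, 93, 93, 94]
t=9: [44, 46, 45, 43, 27, 29, 28, 26, 27, 29, 29, 27, 45, 46, 46, 44]
t=10: [79, 81, 80, 78, 58, 61, 60, 57, 59, 61, 61, 58, 79, 82, 81, 79]
t=11: [85, 84, 85, 85, 106, 107, 107, 107, 107, 107, 107, 106, 84, 83, 84, 85]
t=12: [60, 60, 60, 59, 33, 34, 33, 34, 34, 34, 34, 33, 60, 61, 60, 60]
t=13: [106, 106, 106, 106, 75, 75, 75, 74, 75, 75, 75, 75, 106, 106, 106, 106]
t=14: [38, 38, 38, 38, 75, 75, 75, 75, 75, 75, 75, 75, 38, 38, 38, 38]
t=15: [76, 76, 76, 76, 84, 84, 84, 84, 84, 84, 84, 84, 76, 76, 76, 76]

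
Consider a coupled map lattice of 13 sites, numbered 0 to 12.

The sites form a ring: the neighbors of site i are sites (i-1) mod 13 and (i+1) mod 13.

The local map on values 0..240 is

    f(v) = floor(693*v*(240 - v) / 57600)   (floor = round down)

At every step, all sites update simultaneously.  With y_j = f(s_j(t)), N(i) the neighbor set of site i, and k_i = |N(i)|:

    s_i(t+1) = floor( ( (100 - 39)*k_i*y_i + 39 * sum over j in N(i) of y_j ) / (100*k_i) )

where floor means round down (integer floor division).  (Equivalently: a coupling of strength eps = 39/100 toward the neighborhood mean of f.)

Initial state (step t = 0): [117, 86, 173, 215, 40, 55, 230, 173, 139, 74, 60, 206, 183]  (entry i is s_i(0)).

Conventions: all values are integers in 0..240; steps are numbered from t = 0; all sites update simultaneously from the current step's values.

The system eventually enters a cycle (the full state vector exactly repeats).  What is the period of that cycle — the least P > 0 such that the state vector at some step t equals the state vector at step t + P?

Answer: 2
Key observation: The state at step 9, [154, 154, 154, 154, 154, 154, 155, 154, 154, 154, 154, 154, 154], reappears at step 11 — and no state repeats earlier — so the cycle the system enters has period 2.

Derivation:
t=0: [117, 86, 173, 215, 40, 55, 230, 173, 139, 74, 60, 206, 183]
t=1: [160, 157, 128, 84, 94, 98, 67, 122, 158, 147, 123, 100, 126]
t=2: [157, 158, 165, 161, 163, 161, 151, 162, 160, 164, 170, 169, 167]
t=3: [153, 153, 150, 151, 151, 154, 157, 154, 152, 148, 144, 144, 147]
t=4: [160, 160, 161, 161, 160, 158, 157, 158, 160, 163, 165, 165, 163]
t=5: [153, 153, 153, 153, 154, 155, 155, 155, 153, 151, 148, 148, 151]
t=6: [160, 160, 160, 159, 159, 158, 158, 158, 159, 161, 162, 162, 161]
t=7: [153, 154, 154, 154, 154, 154, 155, 154, 154, 153, 152, 152, 153]
t=8: [159, 159, 159, 159, 159, 158, 158, 158, 159, 159, 160, 160, 160]
t=9: [154, 154, 154, 154, 154, 154, 155, 154, 154, 154, 154, 154, 154]
t=10: [159, 159, 159, 159, 159, 158, 158, 158, 159, 159, 159, 159, 159]
t=11: [154, 154, 154, 154, 154, 154, 155, 154, 154, 154, 154, 154, 154]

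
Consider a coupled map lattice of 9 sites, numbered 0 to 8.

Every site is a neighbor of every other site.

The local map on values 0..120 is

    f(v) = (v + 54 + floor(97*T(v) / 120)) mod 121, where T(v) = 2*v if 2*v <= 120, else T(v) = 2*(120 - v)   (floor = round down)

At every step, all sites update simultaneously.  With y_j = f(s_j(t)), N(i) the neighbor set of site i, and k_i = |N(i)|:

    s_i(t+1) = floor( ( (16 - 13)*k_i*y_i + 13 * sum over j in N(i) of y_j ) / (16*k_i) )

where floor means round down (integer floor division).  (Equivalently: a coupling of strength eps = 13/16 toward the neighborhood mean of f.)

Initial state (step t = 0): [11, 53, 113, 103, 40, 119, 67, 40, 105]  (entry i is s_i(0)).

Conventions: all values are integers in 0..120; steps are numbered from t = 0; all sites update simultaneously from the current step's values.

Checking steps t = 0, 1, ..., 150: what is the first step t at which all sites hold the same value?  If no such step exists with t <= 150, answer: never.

Answer: 3
Key observation: Synchronization is absorbing here: once all sites are equal they stay equal, and step 3 is the first all-equal step.

Derivation:
t=0: [11, 53, 113, 103, 40, 119, 67, 40, 105]  (not all equal)
t=1: [62, 61, 60, 60, 58, 60, 62, 58, 60]  (not all equal)
t=2: [88, 88, 88, 88, 87, 88, 88, 87, 88]  (not all equal)
t=3: [72, 72, 72, 72, 72, 72, 72, 72, 72]  (all equal)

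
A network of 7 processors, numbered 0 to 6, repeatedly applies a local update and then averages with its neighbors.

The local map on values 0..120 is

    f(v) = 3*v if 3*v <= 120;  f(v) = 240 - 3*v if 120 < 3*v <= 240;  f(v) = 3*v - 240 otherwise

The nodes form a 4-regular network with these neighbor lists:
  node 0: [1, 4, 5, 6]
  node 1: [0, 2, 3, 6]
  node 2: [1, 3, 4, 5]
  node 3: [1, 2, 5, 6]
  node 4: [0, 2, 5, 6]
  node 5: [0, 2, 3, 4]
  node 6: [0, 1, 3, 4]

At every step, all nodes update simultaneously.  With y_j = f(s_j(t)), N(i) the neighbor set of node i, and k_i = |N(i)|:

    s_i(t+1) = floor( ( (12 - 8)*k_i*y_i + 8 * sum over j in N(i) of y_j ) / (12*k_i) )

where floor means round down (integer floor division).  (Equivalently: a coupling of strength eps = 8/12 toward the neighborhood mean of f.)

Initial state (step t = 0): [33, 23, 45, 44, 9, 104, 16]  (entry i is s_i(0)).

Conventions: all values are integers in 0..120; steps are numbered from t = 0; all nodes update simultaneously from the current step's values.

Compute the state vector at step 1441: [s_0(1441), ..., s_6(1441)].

Simulating step by step:
t=0: [33, 23, 45, 44, 9, 104, 16]
t=1: [69, 83, 81, 85, 63, 80, 66]
t=2: [28, 18, 13, 14, 30, 17, 32]
t=3: [76, 61, 52, 54, 75, 59, 77]
t=4: [28, 49, 63, 61, 33, 52, 30]
t=5: [89, 78, 72, 72, 84, 76, 85]
t=6: [16, 17, 17, 17, 17, 18, 16]
t=7: [50, 50, 51, 51, 50, 51, 49]
t=8: [90, 89, 88, 88, 89, 88, 90]
t=9: [28, 27, 25, 25, 27, 25, 28]
t=10: [81, 80, 77, 77, 80, 77, 81]
t=11: [3, 4, 6, 6, 4, 6, 3]
t=12: [11, 13, 16, 15, 13, 15, 11]
t=13: [37, 39, 44, 42, 39, 42, 37]
t=14: [113, 113, 113, 113, 113, 113, 113]
t=15: [99, 99, 99, 99, 99, 99, 99]
t=16: [57, 57, 57, 57, 57, 57, 57]
t=17: [69, 69, 69, 69, 69, 69, 69]
t=18: [33, 33, 33, 33, 33, 33, 33]
t=19: [99, 99, 99, 99, 99, 99, 99]

Answer: [69, 69, 69, 69, 69, 69, 69]
Key observation: The state at step 15, [99, 99, 99, 99, 99, 99, 99], reappears at step 19: the system is in a cycle of period 4 from step 15 on.  Therefore the state at step 1441 equals the state at step 15 + ((1441 - 15) mod 4) = 17, which is [69, 69, 69, 69, 69, 69, 69].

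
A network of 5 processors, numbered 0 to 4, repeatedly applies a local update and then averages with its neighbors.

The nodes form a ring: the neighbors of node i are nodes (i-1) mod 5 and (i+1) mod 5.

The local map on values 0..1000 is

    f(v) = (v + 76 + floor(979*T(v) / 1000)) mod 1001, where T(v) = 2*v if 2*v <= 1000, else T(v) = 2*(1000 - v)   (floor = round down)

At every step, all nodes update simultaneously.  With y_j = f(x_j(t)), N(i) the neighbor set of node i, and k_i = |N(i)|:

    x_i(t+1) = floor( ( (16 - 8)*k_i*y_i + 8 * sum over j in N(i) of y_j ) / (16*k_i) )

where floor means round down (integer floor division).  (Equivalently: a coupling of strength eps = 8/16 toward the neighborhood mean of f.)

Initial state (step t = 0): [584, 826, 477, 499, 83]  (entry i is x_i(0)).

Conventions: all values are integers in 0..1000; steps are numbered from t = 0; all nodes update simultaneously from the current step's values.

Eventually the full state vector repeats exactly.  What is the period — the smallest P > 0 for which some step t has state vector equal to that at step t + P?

Answer: 2
Key observation: The state at step 44, [531, 531, 531, 531, 531], reappears at step 46 — and no state repeats earlier — so the cycle the system enters has period 2.

Derivation:
t=0: [584, 826, 477, 499, 83]
t=1: [377, 360, 440, 477, 416]
t=2: [206, 211, 344, 412, 321]
t=3: [523, 544, 294, 175, 256]
t=4: [601, 624, 748, 741, 697]
t=5: [428, 410, 347, 331, 377]
t=6: [289, 254, 135, 99, 193]
t=7: [833, 764, 536, 464, 647]
t=8: [295, 338, 446, 456, 376]
t=9: [539, 372, 321, 356, 436]
t=10: [392, 222, 87, 161, 343]
t=11: [322, 507, 487, 381, 241]
t=12: [347, 409, 444, 426, 451]
t=13: [223, 264, 348, 366, 313]
t=14: [581, 637, 305, 104, 223]
t=15: [527, 574, 690, 619, 582]
t=16: [503, 466, 416, 431, 479]
t=17: [511, 440, 353, 373, 470]
t=18: [481, 353, 198, 235, 412]
t=19: [351, 349, 553, 624, 463]
t=20: [194, 207, 387, 454, 359]
t=21: [530, 561, 385, 297, 334]
t=22: [401, 432, 468, 545, 400]
t=23: [283, 356, 445, 434, 321]
t=24: [494, 390, 317, 282, 329]
t=25: [337, 251, 290, 470, 385]
t=26: [293, 660, 787, 519, 240]
t=27: [767, 505, 373, 533, 761]
t=28: [362, 393, 356, 381, 356]
t=29: [163, 186, 173, 164, 150]
t=30: [565, 599, 590, 557, 539]
t=31: [489, 469, 473, 495, 505]
t=32: [513, 479, 487, 525, 539]
t=33: [522, 509, 512, 522, 525]
t=34: [534, 541, 540, 534, 531]
t=35: [520, 516, 516, 520, 522]
t=36: [534, 537, 537, 534, 533]
t=37: [520, 518, 518, 520, 521]
t=38: [534, 535, 535, 534, 533]
t=39: [521, 520, 520, 521, 521]
t=40: [533, 533, 533, 533, 533]
t=41: [522, 522, 522, 522, 522]
t=42: [532, 532, 532, 532, 532]
t=43: [523, 523, 523, 523, 523]
t=44: [531, 531, 531, 531, 531]
t=45: [524, 524, 524, 524, 524]
t=46: [531, 531, 531, 531, 531]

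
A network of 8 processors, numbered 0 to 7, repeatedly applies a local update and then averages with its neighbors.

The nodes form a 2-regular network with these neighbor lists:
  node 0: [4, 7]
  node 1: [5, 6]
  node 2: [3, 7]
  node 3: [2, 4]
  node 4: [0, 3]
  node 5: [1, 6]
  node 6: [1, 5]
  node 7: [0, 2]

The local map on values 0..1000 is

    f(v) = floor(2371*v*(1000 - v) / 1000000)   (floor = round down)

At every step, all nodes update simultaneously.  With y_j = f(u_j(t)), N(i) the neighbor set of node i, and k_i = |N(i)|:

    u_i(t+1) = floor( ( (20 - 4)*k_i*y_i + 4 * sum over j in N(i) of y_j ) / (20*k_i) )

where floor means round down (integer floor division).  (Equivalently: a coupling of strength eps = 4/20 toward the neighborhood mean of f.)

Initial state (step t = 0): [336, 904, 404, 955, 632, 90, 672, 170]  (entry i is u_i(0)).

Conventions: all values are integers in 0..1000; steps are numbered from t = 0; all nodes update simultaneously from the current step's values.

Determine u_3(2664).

Simulating step by step:
t=0: [336, 904, 404, 955, 632, 90, 672, 170]
t=1: [510, 235, 499, 192, 503, 227, 457, 377]
t=2: [588, 441, 565, 412, 569, 434, 554, 563]
t=3: [575, 583, 581, 575, 579, 582, 584, 582]
t=4: [578, 576, 577, 578, 577, 576, 576, 576]
t=5: [578, 579, 578, 578, 578, 579, 579, 578]
t=6: [578, 577, 578, 578, 578, 577, 577, 578]
t=7: [578, 578, 578, 578, 578, 578, 578, 578]
t=8: [578, 578, 578, 578, 578, 578, 578, 578]

Answer: u_3(2664) = 578
Key observation: The state at step 7, [578, 578, 578, 578, 578, 578, 578, 578], reappears at step 8: the system is in a cycle of period 1 from step 7 on.  Therefore the state at step 2664 equals the state at step 7 + ((2664 - 7) mod 1) = 7, which is [578, 578, 578, 578, 578, 578, 578, 578].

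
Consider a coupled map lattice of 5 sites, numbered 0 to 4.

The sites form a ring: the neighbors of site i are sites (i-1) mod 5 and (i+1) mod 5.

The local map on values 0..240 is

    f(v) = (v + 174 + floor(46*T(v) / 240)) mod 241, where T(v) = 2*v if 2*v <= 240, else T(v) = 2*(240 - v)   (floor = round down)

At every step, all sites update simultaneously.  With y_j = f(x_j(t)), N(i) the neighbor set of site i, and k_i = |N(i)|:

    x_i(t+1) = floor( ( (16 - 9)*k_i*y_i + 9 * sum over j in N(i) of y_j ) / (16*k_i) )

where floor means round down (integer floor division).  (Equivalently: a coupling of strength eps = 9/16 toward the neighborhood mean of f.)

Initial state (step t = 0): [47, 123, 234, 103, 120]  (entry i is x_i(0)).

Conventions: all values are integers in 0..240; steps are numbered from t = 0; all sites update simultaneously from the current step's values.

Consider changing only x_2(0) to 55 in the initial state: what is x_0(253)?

Simulating step by step:
t=0: [47, 123, 55, 103, 120]
t=1: [160, 113, 53, 63, 131]
t=2: [108, 75, 33, 39, 86]
t=3: [60, 100, 169, 175, 109]
t=4: [50, 71, 113, 117, 77]
t=5: [20, 39, 74, 77, 44]
t=6: [217, 165, 90, 92, 169]
t=7: [140, 115, 77, 78, 117]
t=8: [100, 82, 54, 54, 83]
t=9: [57, 42, 17, 18, 42]
t=10: [135, 160, 207, 207, 160]
t=11: [116, 126, 143, 143, 126]
t=12: [98, 102, 109, 109, 102]
t=13: [71, 74, 80, 80, 74]
t=14: [33, 36, 40, 40, 36]
t=15: [221, 223, 227, 227, 223]
t=16: [161, 162, 163, 163, 162]
t=17: [124, 124, 124, 124, 124]
t=18: [101, 101, 101, 101, 101]
t=19: [72, 72, 72, 72, 72]
t=20: [32, 32, 32, 32, 32]
t=21: [218, 218, 218, 218, 218]
t=22: [159, 159, 159, 159, 159]
t=23: [123, 123, 123, 123, 123]
t=24: [100, 100, 100, 100, 100]
t=25: [71, 71, 71, 71, 71]
t=26: [31, 31, 31, 31, 31]
t=27: [216, 216, 216, 216, 216]
t=28: [158, 158, 158, 158, 158]
t=29: [122, 122, 122, 122, 122]
t=30: [100, 100, 100, 100, 100]

Answer: x_0(253) = 71
Key observation: The state at step 24, [100, 100, 100, 100, 100], reappears at step 30: the system is in a cycle of period 6 from step 24 on.  Therefore the state at step 253 equals the state at step 24 + ((253 - 24) mod 6) = 25, which is [71, 71, 71, 71, 71].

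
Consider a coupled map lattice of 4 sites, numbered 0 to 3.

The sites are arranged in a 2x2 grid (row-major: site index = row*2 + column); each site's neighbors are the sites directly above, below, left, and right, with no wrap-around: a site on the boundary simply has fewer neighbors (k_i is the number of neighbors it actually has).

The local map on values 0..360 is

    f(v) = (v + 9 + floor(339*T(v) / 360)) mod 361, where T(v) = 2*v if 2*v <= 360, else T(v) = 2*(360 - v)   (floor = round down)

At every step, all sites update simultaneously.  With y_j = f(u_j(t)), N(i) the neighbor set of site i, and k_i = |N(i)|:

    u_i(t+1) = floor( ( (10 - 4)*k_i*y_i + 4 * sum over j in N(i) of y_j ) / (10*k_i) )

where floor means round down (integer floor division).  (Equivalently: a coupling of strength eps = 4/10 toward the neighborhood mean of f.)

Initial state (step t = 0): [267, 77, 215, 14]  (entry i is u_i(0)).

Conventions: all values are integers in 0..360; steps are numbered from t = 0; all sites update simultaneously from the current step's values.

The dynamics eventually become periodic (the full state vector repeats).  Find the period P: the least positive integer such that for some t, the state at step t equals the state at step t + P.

Simulating step by step:
t=0: [267, 77, 215, 14]
t=1: [127, 166, 109, 102]
t=2: [98, 139, 257, 271]
t=3: [203, 104, 134, 80]
t=4: [156, 261, 97, 211]
t=5: [134, 104, 220, 160]
t=6: [108, 213, 107, 153]
t=7: [282, 164, 272, 144]
t=8: [86, 99, 78, 78]
t=9: [259, 274, 237, 245]
t=10: [98, 91, 110, 105]
t=11: [294, 283, 316, 306]
t=12: [64, 69, 51, 57]
t=13: [188, 197, 166, 176]
t=14: [150, 153, 138, 148]
t=15: [74, 84, 57, 71]
t=16: [218, 237, 190, 212]
t=17: [134, 123, 149, 137]
t=18: [36, 16, 61, 41]
t=19: [115, 80, 158, 124]
t=20: [272, 212, 130, 71]
t=21: [83, 142, 72, 159]
t=22: [203, 105, 200, 118]
t=23: [179, 285, 188, 301]
t=24: [145, 89, 140, 82]
t=25: [102, 221, 92, 210]
t=26: [262, 166, 253, 164]
t=27: [102, 118, 104, 117]
t=28: [313, 339, 314, 339]
t=29: [44, 30, 43, 30]
t=30: [126, 103, 125, 102]
t=31: [69, 245, 67, 244]
t=32: [186, 128, 184, 128]
t=33: [132, 45, 133, 46]
t=34: [50, 116, 52, 118]
t=35: [192, 306, 195, 309]
t=36: [135, 74, 133, 73]
t=37: [72, 184, 69, 182]
t=38: [203, 174, 200, 173]
t=39: [147, 147, 147, 147]
t=40: [71, 71, 71, 71]
t=41: [213, 213, 213, 213]
t=42: [137, 137, 137, 137]
t=43: [43, 43, 43, 43]
t=44: [132, 132, 132, 132]
t=45: [28, 28, 28, 28]
t=46: [89, 89, 89, 89]
t=47: [265, 265, 265, 265]
t=48: [91, 91, 91, 91]
t=49: [271, 271, 271, 271]
t=50: [86, 86, 86, 86]
t=51: [256, 256, 256, 256]
t=52: [99, 99, 99, 99]
t=53: [294, 294, 294, 294]
t=54: [66, 66, 66, 66]
t=55: [199, 199, 199, 199]
t=56: [150, 150, 150, 150]
t=57: [80, 80, 80, 80]
t=58: [239, 239, 239, 239]
t=59: [114, 114, 114, 114]
t=60: [337, 337, 337, 337]
t=61: [28, 28, 28, 28]

Answer: 16
Key observation: The state at step 45, [28, 28, 28, 28], reappears at step 61 — and no state repeats earlier — so the cycle the system enters has period 16.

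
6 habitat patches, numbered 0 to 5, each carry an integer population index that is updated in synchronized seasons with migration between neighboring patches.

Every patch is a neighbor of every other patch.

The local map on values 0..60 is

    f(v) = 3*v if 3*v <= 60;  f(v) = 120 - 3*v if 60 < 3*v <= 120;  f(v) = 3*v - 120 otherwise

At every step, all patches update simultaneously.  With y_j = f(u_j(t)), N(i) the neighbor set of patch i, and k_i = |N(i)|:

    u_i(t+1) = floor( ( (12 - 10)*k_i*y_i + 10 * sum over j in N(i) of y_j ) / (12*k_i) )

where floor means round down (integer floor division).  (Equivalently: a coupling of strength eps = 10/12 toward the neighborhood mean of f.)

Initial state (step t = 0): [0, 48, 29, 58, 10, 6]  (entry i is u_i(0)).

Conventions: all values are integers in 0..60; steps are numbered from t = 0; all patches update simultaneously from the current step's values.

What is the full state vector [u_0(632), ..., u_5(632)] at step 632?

Simulating step by step:
t=0: [0, 48, 29, 58, 10, 6]
t=1: [26, 26, 26, 26, 26, 26]
t=2: [42, 42, 42, 42, 42, 42]
t=3: [6, 6, 6, 6, 6, 6]
t=4: [18, 18, 18, 18, 18, 18]
t=5: [54, 54, 54, 54, 54, 54]
t=6: [42, 42, 42, 42, 42, 42]

Answer: [18, 18, 18, 18, 18, 18]
Key observation: The state at step 2, [42, 42, 42, 42, 42, 42], reappears at step 6: the system is in a cycle of period 4 from step 2 on.  Therefore the state at step 632 equals the state at step 2 + ((632 - 2) mod 4) = 4, which is [18, 18, 18, 18, 18, 18].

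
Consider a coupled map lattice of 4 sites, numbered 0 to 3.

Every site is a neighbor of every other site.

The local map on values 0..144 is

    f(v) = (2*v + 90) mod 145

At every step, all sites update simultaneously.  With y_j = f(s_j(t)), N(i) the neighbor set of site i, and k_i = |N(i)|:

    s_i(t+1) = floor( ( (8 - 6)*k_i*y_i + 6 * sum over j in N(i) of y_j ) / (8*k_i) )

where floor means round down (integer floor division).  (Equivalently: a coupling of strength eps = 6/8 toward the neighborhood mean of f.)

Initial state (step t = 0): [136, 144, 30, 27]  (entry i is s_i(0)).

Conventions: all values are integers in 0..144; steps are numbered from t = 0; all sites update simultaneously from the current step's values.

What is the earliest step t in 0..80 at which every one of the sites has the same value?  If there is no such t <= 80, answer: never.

Answer: 1
Key observation: Synchronization is absorbing here: once all sites are equal they stay equal, and step 1 is the first all-equal step.

Derivation:
t=0: [136, 144, 30, 27]  (not all equal)
t=1: [77, 77, 77, 77]  (all equal)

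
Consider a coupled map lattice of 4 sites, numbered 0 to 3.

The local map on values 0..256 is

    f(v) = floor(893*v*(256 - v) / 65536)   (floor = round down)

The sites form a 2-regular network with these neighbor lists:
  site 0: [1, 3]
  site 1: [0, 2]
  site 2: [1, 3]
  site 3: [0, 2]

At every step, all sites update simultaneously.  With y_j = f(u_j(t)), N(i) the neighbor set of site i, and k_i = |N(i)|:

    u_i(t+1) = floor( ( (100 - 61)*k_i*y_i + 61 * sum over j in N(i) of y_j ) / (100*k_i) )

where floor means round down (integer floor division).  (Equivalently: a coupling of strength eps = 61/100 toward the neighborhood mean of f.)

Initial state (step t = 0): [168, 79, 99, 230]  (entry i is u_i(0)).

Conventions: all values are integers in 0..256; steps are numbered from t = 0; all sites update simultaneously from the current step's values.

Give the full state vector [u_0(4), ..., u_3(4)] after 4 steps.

Simulating step by step:
t=0: [168, 79, 99, 230]
t=1: [161, 199, 164, 157]
t=2: [192, 186, 191, 208]
t=3: [160, 171, 161, 155]
t=4: [206, 204, 206, 210]

Answer: [206, 204, 206, 210]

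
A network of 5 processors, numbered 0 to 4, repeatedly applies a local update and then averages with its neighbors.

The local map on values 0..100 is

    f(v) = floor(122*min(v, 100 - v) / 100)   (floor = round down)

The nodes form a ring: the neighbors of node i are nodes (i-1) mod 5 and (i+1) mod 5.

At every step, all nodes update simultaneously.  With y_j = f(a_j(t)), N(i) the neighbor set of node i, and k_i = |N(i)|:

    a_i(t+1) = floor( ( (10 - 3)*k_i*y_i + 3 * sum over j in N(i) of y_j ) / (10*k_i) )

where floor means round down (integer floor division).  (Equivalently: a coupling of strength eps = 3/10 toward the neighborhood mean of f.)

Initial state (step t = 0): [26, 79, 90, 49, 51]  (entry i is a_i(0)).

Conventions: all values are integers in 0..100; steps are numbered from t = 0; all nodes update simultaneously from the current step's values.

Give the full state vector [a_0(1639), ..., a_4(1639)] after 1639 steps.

Simulating step by step:
t=0: [26, 79, 90, 49, 51]
t=1: [34, 23, 21, 51, 54]
t=2: [41, 29, 30, 53, 54]
t=3: [48, 37, 39, 53, 55]
t=4: [55, 47, 48, 55, 55]
t=5: [54, 56, 57, 54, 54]
t=6: [55, 53, 52, 55, 56]
t=7: [54, 56, 57, 54, 53]
t=8: [55, 53, 52, 55, 56]

Answer: [54, 56, 57, 54, 53]
Key observation: The state at step 6, [55, 53, 52, 55, 56], reappears at step 8: the system is in a cycle of period 2 from step 6 on.  Therefore the state at step 1639 equals the state at step 6 + ((1639 - 6) mod 2) = 7, which is [54, 56, 57, 54, 53].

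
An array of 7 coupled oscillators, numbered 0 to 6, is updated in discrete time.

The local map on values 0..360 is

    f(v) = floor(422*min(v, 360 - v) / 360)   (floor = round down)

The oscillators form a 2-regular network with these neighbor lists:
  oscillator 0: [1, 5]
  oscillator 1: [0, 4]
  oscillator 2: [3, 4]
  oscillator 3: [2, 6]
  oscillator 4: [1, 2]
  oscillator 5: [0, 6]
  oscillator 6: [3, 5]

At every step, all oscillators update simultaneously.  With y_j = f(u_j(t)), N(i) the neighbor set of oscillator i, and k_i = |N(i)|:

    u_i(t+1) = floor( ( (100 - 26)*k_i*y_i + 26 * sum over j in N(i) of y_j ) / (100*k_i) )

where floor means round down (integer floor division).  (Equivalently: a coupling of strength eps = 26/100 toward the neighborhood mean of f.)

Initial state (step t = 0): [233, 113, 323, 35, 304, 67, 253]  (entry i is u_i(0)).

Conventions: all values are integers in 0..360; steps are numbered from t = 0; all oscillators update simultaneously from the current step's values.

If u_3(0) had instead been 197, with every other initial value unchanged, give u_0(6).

Answer: u_0(6) = 186
Key observation: This trace re-runs the system from the modified initial state.

Derivation:
t=0: [233, 113, 323, 197, 304, 67, 253]
t=1: [136, 125, 65, 163, 70, 93, 127]
t=2: [150, 139, 91, 170, 89, 120, 148]
t=3: [168, 156, 117, 183, 111, 148, 172]
t=4: [191, 177, 145, 197, 137, 179, 198]
t=5: [200, 199, 170, 187, 167, 204, 191]
t=6: [186, 188, 198, 201, 194, 184, 196]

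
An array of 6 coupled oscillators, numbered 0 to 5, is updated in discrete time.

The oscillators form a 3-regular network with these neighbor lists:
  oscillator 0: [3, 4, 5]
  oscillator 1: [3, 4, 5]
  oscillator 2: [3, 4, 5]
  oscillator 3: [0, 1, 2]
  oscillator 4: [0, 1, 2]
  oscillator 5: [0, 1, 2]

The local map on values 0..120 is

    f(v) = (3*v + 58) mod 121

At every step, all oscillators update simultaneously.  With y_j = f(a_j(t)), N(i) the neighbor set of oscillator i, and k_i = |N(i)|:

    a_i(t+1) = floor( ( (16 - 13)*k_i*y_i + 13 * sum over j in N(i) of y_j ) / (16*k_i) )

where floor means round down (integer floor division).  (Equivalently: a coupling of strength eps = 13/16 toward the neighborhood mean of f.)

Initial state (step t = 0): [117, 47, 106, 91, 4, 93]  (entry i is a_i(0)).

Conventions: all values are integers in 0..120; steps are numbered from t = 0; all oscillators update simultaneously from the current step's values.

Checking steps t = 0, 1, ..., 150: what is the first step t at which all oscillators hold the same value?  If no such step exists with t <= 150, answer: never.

Answer: 36
Key observation: Synchronization is absorbing here: once all oscillators are equal they stay equal, and step 36 is the first all-equal step.

Derivation:
t=0: [117, 47, 106, 91, 4, 93]  (not all equal)
t=1: [77, 83, 71, 53, 50, 54]  (not all equal)
t=2: [85, 88, 81, 56, 54, 56]  (not all equal)
t=3: [97, 98, 94, 76, 75, 76]  (not all equal)
t=4: [55, 55, 53, 93, 93, 93]  (not all equal)
t=5: [96, 96, 95, 99, 99, 99]  (not all equal)
t=6: [111, 111, 110, 104, 104, 104]  (not all equal)
t=7: [10, 10, 10, 23, 23, 23]  (not all equal)
t=8: [21, 21, 21, 72, 72, 72]  (not all equal)
t=9: [26, 26, 26, 6, 6, 6]  (not all equal)
t=10: [64, 64, 64, 26, 26, 26]  (not all equal)
t=11: [13, 13, 13, 9, 9, 9]  (not all equal)
t=12: [87, 87, 87, 94, 94, 94]  (not all equal)
t=13: [94, 94, 94, 80, 80, 80]  (not all equal)
t=14: [63, 63, 63, 90, 90, 90]  (not all equal)
t=15: [70, 70, 70, 20, 20, 20]  (not all equal)
t=16: [100, 100, 100, 43, 43, 43]  (not all equal)
t=17: [75, 75, 75, 106, 106, 106]  (not all equal)
t=18: [18, 18, 18, 35, 35, 35]  (not all equal)
t=19: [55, 55, 55, 98, 98, 98]  (not all equal)
t=20: [108, 108, 108, 103, 103, 103]  (not all equal)
t=21: [6, 6, 6, 16, 16, 16]  (not all equal)
t=22: [100, 100, 100, 81, 81, 81]  (not all equal)
t=23: [69, 69, 69, 105, 105, 105]  (not all equal)
t=24: [12, 12, 12, 20, 20, 20]  (not all equal)
t=25: [113, 113, 113, 98, 98, 98]  (not all equal)
t=26: [95, 95, 95, 48, 48, 48]  (not all equal)
t=27: [84, 84, 84, 97, 97, 97]  (not all equal)
t=28: [99, 99, 99, 75, 75, 75]  (not all equal)
t=29: [54, 54, 54, 99, 99, 99]  (not all equal)
t=30: [110, 110, 110, 101, 101, 101]  (not all equal)
t=31: [101, 101, 101, 42, 42, 42]  (not all equal)
t=32: [73, 73, 73, 108, 108, 108]  (not all equal)
t=33: [22, 22, 22, 32, 32, 32]  (not all equal)
t=34: [27, 27, 27, 8, 8, 8]  (not all equal)
t=35: [70, 70, 70, 30, 30, 30]  (not all equal)
t=36: [26, 26, 26, 26, 26, 26]  (all equal)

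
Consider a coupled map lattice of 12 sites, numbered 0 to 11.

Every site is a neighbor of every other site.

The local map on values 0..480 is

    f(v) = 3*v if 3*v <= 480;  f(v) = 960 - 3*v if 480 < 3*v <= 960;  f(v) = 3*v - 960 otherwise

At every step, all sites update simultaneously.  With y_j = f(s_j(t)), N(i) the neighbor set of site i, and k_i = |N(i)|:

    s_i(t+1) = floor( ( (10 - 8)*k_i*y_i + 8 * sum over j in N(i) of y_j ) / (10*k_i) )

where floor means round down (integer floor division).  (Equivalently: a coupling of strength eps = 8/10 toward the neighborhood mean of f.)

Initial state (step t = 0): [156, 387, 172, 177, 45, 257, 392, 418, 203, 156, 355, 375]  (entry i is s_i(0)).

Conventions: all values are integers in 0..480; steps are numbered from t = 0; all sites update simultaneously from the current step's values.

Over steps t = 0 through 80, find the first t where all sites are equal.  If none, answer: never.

Answer: 6
Key observation: Synchronization is absorbing here: once all sites are equal they stay equal, and step 6 is the first all-equal step.

Derivation:
t=0: [156, 387, 172, 177, 45, 257, 392, 418, 203, 156, 355, 375]  (not all equal)
t=1: [311, 277, 308, 306, 269, 276, 279, 289, 296, 311, 265, 273]  (not all equal)
t=2: [86, 99, 87, 88, 102, 99, 98, 94, 92, 86, 103, 100]  (not all equal)
t=3: [280, 285, 280, 281, 286, 285, 284, 283, 282, 280, 286, 285]  (not all equal)
t=4: [111, 110, 111, 111, 109, 110, 110, 110, 111, 111, 109, 110]  (not all equal)
t=5: [331, 330, 331, 331, 330, 330, 330, 330, 331, 331, 330, 330]  (not all equal)
t=6: [31, 31, 31, 31, 31, 31, 31, 31, 31, 31, 31, 31]  (all equal)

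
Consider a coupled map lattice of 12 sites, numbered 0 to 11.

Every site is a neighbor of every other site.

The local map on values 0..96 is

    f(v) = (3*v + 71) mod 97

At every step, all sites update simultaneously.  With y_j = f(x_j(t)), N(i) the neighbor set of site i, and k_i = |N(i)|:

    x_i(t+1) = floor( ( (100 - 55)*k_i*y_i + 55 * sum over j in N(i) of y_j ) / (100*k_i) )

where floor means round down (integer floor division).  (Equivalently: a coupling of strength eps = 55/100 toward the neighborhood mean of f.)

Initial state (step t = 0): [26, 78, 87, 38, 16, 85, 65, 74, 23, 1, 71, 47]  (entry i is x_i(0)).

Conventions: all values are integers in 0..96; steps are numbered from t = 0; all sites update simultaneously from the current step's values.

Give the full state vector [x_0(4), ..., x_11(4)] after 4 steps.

Answer: [45, 28, 36, 61, 34, 33, 51, 58, 37, 52, 24, 29]

Derivation:
t=0: [26, 78, 87, 38, 16, 85, 65, 74, 23, 1, 71, 47]
t=1: [48, 33, 43, 62, 36, 41, 56, 28, 44, 57, 63, 34]
t=2: [35, 56, 29, 52, 60, 27, 45, 50, 30, 46, 53, 57]
t=3: [58, 44, 51, 39, 49, 48, 31, 37, 52, 32, 41, 45]
t=4: [45, 28, 36, 61, 34, 33, 51, 58, 37, 52, 24, 29]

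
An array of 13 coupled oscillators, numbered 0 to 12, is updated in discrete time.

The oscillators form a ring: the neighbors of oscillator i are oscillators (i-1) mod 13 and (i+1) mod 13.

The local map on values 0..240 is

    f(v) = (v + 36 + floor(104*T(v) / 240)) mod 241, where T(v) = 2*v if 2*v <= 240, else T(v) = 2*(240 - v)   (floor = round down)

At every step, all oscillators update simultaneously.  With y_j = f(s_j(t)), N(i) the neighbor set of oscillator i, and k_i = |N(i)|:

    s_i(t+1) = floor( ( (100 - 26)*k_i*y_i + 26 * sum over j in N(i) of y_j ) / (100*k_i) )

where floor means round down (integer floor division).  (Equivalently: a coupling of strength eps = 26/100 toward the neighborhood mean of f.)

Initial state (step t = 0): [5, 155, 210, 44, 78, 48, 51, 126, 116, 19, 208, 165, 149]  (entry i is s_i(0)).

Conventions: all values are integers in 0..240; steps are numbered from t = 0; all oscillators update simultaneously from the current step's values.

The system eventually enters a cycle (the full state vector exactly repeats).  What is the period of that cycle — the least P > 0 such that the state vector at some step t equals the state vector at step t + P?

Answer: 3
Key observation: The state at step 34, [30, 30, 30, 30, 30, 30, 30, 30, 30, 30, 30, 30, 30], reappears at step 37 — and no state repeats earlier — so the cycle the system enters has period 3.

Derivation:
t=0: [5, 155, 210, 44, 78, 48, 51, 126, 116, 19, 208, 165, 149]
t=1: [39, 26, 41, 114, 165, 133, 115, 32, 19, 57, 34, 25, 25]
t=2: [101, 90, 94, 22, 22, 19, 21, 80, 83, 127, 102, 84, 85]
t=3: [217, 207, 192, 94, 76, 72, 88, 171, 167, 68, 194, 196, 197]
t=4: [30, 29, 52, 182, 180, 174, 173, 47, 42, 126, 45, 28, 29]
t=5: [91, 95, 113, 40, 26, 26, 38, 109, 102, 44, 102, 92, 90]
t=6: [205, 184, 45, 92, 87, 86, 120, 220, 213, 146, 209, 209, 204]
t=7: [29, 39, 119, 194, 198, 173, 43, 30, 29, 24, 28, 30, 30]
t=8: [92, 93, 30, 26, 28, 38, 101, 94, 88, 82, 87, 91, 91]
t=9: [207, 193, 106, 85, 89, 119, 206, 211, 200, 191, 197, 204, 205]
t=10: [29, 54, 201, 200, 176, 42, 28, 30, 29, 28, 29, 29, 30]
t=11: [96, 116, 42, 28, 37, 99, 91, 91, 90, 88, 89, 90, 91]
t=12: [187, 50, 97, 93, 117, 203, 206, 204, 203, 200, 202, 203, 206]
t=13: [40, 127, 204, 184, 40, 27, 30, 30, 29, 29, 29, 29, 29]
t=14: [95, 32, 28, 38, 96, 89, 91, 91, 90, 90, 90, 90, 92]
t=15: [196, 109, 91, 117, 199, 204, 204, 204, 204, 204, 204, 204, 207]
t=16: [56, 207, 184, 40, 27, 29, 30, 30, 30, 30, 30, 30, 29]
t=17: [119, 43, 38, 96, 89, 89, 91, 92, 92, 92, 92, 91, 96]
t=18: [55, 101, 121, 199, 203, 202, 204, 206, 207, 207, 206, 206, 187]
t=19: [134, 186, 46, 27, 29, 29, 29, 30, 30, 30, 30, 29, 41]
t=20: [32, 38, 104, 91, 89, 90, 90, 91, 92, 92, 91, 93, 97]
t=21: [112, 120, 210, 207, 202, 203, 204, 205, 206, 206, 205, 209, 200]
t=22: [9, 18, 29, 30, 29, 29, 30, 30, 30, 30, 30, 29, 25]
t=23: [58, 69, 87, 91, 90, 90, 91, 92, 92, 92, 91, 89, 79]
t=24: [151, 165, 194, 203, 204, 204, 205, 206, 207, 206, 204, 199, 180]
t=25: [23, 25, 27, 29, 30, 30, 30, 30, 30, 30, 29, 28, 26]
t=26: [79, 82, 86, 89, 91, 92, 92, 92, 92, 91, 90, 87, 83]
t=27: [184, 189, 195, 201, 204, 206, 207, 207, 206, 205, 203, 197, 190]
t=28: [27, 28, 28, 29, 29, 30, 30, 30, 30, 30, 29, 29, 28]
t=29: [86, 87, 88, 89, 90, 91, 92, 92, 92, 91, 90, 89, 88]
t=30: [196, 198, 200, 202, 203, 205, 206, 207, 206, 205, 203, 202, 199]
t=31: [29, 29, 29, 29, 29, 30, 30, 30, 30, 30, 29, 29, 29]
t=32: [90, 90, 90, 90, 90, 91, 92, 92, 92, 91, 90, 90, 90]
t=33: [204, 204, 204, 204, 204, 205, 206, 207, 206, 205, 204, 204, 204]
t=34: [30, 30, 30, 30, 30, 30, 30, 30, 30, 30, 30, 30, 30]
t=35: [92, 92, 92, 92, 92, 92, 92, 92, 92, 92, 92, 92, 92]
t=36: [207, 207, 207, 207, 207, 207, 207, 207, 207, 207, 207, 207, 207]
t=37: [30, 30, 30, 30, 30, 30, 30, 30, 30, 30, 30, 30, 30]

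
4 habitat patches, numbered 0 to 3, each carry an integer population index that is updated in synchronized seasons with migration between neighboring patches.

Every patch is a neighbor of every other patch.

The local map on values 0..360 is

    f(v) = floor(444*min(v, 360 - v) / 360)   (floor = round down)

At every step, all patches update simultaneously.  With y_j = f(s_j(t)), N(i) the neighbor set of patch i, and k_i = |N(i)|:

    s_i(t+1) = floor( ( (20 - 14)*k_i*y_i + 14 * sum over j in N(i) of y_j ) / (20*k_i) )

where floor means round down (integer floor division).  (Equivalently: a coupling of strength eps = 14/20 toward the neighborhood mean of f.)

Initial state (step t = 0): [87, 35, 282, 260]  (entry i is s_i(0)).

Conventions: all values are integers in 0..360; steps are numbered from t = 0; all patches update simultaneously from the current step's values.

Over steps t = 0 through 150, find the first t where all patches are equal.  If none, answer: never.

Answer: 2
Key observation: Synchronization is absorbing here: once all patches are equal they stay equal, and step 2 is the first all-equal step.

Derivation:
t=0: [87, 35, 282, 260]  (not all equal)
t=1: [93, 88, 92, 94]  (not all equal)
t=2: [112, 112, 112, 112]  (all equal)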